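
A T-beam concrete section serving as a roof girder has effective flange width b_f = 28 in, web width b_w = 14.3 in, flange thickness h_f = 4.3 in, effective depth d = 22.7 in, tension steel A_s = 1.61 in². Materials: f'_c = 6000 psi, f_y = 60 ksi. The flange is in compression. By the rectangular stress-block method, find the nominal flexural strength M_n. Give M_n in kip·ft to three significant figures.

Tension: T = A_s f_y = 1.61 × 60 = 96.6 kips.
Try a within the flange: a = T/(0.85 f'_c b_f) = 96.6/(0.85 × 6 × 28) = 0.676 in.
Since a = 0.676 ≤ h_f = 4.3 in, the stress block lies entirely in the flange; analyse as a rectangular beam of width b_f.
M_n = T(d − a/2) = 96.6 × (22.7 − 0.338) = 2160.2 kip·in.
M_n = 2160.2/12 = 180.02 kip·ft.

M_n ≈ 180 kip·ft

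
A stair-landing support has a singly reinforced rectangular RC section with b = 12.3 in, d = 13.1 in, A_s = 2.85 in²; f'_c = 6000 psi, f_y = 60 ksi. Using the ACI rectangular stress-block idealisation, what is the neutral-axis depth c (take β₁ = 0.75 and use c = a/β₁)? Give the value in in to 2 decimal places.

c ≈ 3.63 in

T = A_s f_y = 2.85 × 60 = 171 kips.
a = T/(0.85 f'_c b) = 171/(0.85 × 6 × 12.3) = 2.7260 in.
With β₁ = 0.75, c = a/β₁ = 2.7260/0.75 = 3.63 in.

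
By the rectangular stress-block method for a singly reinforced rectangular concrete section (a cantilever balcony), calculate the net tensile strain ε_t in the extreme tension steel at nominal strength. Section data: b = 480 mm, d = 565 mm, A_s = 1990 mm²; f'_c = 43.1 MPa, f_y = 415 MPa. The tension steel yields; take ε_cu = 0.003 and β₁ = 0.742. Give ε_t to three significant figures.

ε_t ≈ 0.0238

a = A_s f_y/(0.85 f'_c b) = 46.96 mm.
β₁ = 0.742, so c = a/β₁ = 46.96/0.742 = 63.29 mm.
From the linear strain diagram with ε_cu = 0.003: ε_t = 0.003 (d − c)/c = 0.003 × (565 − 63.29)/63.29 = 0.0238.
Since ε_t ≥ 0.005, the section is tension-controlled.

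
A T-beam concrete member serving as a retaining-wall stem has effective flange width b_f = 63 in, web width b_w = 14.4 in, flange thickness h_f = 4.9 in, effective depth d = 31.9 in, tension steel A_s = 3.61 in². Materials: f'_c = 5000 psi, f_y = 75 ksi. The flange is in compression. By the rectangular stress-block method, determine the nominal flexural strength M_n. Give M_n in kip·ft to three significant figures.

Tension: T = A_s f_y = 3.61 × 75 = 270.75 kips.
Try a within the flange: a = T/(0.85 f'_c b_f) = 270.75/(0.85 × 5 × 63) = 1.011 in.
Since a = 1.011 ≤ h_f = 4.9 in, the stress block lies entirely in the flange; analyse as a rectangular beam of width b_f.
M_n = T(d − a/2) = 270.75 × (31.9 − 0.5055) = 8500.1 kip·in.
M_n = 8500.1/12 = 708.34 kip·ft.

M_n ≈ 708 kip·ft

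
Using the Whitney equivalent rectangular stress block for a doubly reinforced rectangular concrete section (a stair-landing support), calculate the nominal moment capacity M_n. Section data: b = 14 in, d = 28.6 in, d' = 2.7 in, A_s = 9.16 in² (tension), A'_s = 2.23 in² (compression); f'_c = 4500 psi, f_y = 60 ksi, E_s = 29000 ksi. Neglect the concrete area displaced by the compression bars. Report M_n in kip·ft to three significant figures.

Assume both steels yield.
a = (A_s − A'_s) f_y/(0.85 f'_c b) = (9.16 − 2.23) × 60/(0.85 × 4.5 × 14) = 7.765 in.
c = a/β₁ = 7.765/0.825 = 9.412 in; ε'_s = 0.003(c − d')/c = 0.0021 ≥ ε_y = 0.0021, so the compression steel yields.
M_n = (A_s − A'_s) f_y (d − a/2) + A'_s f_y (d − d') = 415.8 × (28.6 − 3.8825) + 133.8 × (28.6 − 2.7) = 10277.5 + 3465.4 = 13742.9 kip·in = 13742.9/12 = 1145.24 kip·ft.

M_n ≈ 1150 kip·ft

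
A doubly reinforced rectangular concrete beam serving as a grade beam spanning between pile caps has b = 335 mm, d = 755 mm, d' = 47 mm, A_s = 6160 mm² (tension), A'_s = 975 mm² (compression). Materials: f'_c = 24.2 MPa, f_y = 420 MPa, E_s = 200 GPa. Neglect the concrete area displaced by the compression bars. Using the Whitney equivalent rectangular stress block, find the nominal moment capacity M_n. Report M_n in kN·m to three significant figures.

Assume both tension and compression steel yield.
Net tension couple steel: A_s − A'_s = 5185 mm².
a = (A_s − A'_s) f_y / (0.85 f'_c b) = 2177700/(0.85 × 24.2 × 335) = 316.02 mm.
c = a/β₁ = 316.02/0.85 = 371.79 mm; ε'_s = 0.003(c − d')/c = 0.0026 ≥ f_y/E_s = 0.0021, so compression steel does yield.
M_n = (A_s − A'_s) f_y (d − a/2) + A'_s f_y (d − d') = [2177700 × (755 − 158.01) + 409500 × (755 − 47)] × 10⁻⁶ = 1300.07 + 289.93 = 1590.00 kN·m.

M_n ≈ 1590 kN·m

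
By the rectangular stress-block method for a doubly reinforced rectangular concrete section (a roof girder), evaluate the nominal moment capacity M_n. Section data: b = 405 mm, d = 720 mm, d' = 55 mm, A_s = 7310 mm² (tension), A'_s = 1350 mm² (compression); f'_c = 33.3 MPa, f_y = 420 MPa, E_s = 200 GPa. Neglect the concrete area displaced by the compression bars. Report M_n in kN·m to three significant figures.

M_n ≈ 1910 kN·m

Assume both tension and compression steel yield.
Net tension couple steel: A_s − A'_s = 5960 mm².
a = (A_s − A'_s) f_y / (0.85 f'_c b) = 2503200/(0.85 × 33.3 × 405) = 218.36 mm.
c = a/β₁ = 218.36/0.812 = 268.92 mm; ε'_s = 0.003(c − d')/c = 0.0024 ≥ f_y/E_s = 0.0021, so compression steel does yield.
M_n = (A_s − A'_s) f_y (d − a/2) + A'_s f_y (d − d') = [2503200 × (720 − 109.18) + 567000 × (720 − 55)] × 10⁻⁶ = 1529.00 + 377.06 = 1906.06 kN·m.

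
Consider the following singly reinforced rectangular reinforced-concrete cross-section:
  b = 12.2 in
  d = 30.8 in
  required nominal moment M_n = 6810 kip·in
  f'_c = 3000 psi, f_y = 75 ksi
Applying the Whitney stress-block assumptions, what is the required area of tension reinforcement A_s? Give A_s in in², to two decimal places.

A_s ≈ 3.40 in²

From M_n = 0.85 f'_c a b (d − a/2):
a = d − √(d² − 2M_n/(0.85 f'_c b)) = 30.8 − √(30.8² − 2 × 6810/(0.85 × 3 × 12.2)) = 8.198 in.
A_s = 0.85 f'_c a b / f_y = 0.85 × 3 × 8.198 × 12.2 / 75 = 3.401 in².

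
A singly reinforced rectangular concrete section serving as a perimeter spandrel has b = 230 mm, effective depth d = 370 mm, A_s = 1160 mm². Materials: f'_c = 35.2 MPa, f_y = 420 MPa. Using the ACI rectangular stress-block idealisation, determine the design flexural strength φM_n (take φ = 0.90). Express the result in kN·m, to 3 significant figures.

φM_n ≈ 147 kN·m

T = A_s f_y = 1160 × 420 = 487200 N = 487.2 kN.
From C = T: a = T/(0.85 f'_c b) = 487200/(0.85 × 35.2 × 230) = 70.80 mm.
M_n = T(d − a/2) = 487.2 kN × (370 − 35.4) mm = 163.02 kN·m.
φM_n = 0.90 × 163.02 = 146.72 kN·m.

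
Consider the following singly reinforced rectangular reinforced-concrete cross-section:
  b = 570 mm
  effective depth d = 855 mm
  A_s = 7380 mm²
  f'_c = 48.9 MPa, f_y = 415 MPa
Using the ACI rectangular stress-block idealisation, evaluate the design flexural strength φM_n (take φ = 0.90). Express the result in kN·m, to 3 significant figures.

φM_n ≈ 2180 kN·m

T = A_s f_y = 7380 × 415 = 3062700 N = 3062.7 kN.
From C = T: a = T/(0.85 f'_c b) = 3062700/(0.85 × 48.9 × 570) = 129.27 mm.
M_n = T(d − a/2) = 3062.7 kN × (855 − 64.635) mm = 2420.65 kN·m.
φM_n = 0.90 × 2420.65 = 2178.59 kN·m.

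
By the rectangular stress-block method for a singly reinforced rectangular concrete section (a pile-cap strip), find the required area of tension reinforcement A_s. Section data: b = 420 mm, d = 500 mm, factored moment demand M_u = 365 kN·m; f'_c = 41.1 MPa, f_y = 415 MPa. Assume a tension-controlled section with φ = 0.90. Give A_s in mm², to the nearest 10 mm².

A_s ≈ 2080 mm²

M_n = M_u/φ = 365/0.90 = 405.556 kN·m.
With M_n = 0.85 f'_c a b (d − a/2), solve the quadratic for a:
a = d − √(d² − 2M_n/(0.85 f'_c b)) = 500 − √(500² − 2 × 405.556×10⁶/(0.85 × 41.1 × 420)) = 58.73 mm.
A_s = 0.85 f'_c a b / f_y = 0.85 × 41.1 × 58.73 × 420 / 415 = 2076.5 mm².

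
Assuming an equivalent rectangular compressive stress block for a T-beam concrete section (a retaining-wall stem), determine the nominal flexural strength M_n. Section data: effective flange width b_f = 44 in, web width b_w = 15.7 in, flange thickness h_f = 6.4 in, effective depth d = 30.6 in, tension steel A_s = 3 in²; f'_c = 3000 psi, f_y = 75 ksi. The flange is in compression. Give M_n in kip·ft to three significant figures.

M_n ≈ 555 kip·ft

Tension: T = A_s f_y = 3 × 75 = 225 kips.
Try a within the flange: a = T/(0.85 f'_c b_f) = 225/(0.85 × 3 × 44) = 2.005 in.
Since a = 2.005 ≤ h_f = 6.4 in, the stress block lies entirely in the flange; analyse as a rectangular beam of width b_f.
M_n = T(d − a/2) = 225 × (30.6 − 1.0025) = 6659.4 kip·in.
M_n = 6659.4/12 = 554.95 kip·ft.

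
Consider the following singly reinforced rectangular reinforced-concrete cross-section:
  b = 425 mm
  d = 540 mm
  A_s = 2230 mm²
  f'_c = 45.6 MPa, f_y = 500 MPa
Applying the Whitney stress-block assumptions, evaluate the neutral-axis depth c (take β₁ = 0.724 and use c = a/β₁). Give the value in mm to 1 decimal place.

T = A_s f_y = 2230 × 500 = 1115000 N = 1115 kN.
Setting C = 0.85 f'_c a b equal to T: a = 1115000/(0.85 × 45.6 × 425) = 67.687 mm.
With β₁ = 0.724, c = a/β₁ = 67.687/0.724 = 93.5 mm.

c ≈ 93.5 mm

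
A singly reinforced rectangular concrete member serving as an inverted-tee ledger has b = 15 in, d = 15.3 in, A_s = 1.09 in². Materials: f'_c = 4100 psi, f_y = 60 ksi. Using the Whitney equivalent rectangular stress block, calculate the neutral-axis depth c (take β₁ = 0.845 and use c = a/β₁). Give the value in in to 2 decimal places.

c ≈ 1.48 in

T = A_s f_y = 1.09 × 60 = 65.4 kips.
a = T/(0.85 f'_c b) = 65.4/(0.85 × 4.1 × 15) = 1.2511 in.
With β₁ = 0.845, c = a/β₁ = 1.2511/0.845 = 1.48 in.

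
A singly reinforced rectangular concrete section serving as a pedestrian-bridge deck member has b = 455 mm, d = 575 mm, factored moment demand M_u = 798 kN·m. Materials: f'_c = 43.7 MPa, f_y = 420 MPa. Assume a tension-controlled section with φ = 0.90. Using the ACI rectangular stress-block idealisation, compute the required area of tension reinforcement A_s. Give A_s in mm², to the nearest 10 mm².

M_n = M_u/φ = 798/0.90 = 886.667 kN·m.
With M_n = 0.85 f'_c a b (d − a/2), solve the quadratic for a:
a = d − √(d² − 2M_n/(0.85 f'_c b)) = 575 − √(575² − 2 × 886.667×10⁶/(0.85 × 43.7 × 455)) = 99.92 mm.
A_s = 0.85 f'_c a b / f_y = 0.85 × 43.7 × 99.92 × 455 / 420 = 4020.8 mm².

A_s ≈ 4020 mm²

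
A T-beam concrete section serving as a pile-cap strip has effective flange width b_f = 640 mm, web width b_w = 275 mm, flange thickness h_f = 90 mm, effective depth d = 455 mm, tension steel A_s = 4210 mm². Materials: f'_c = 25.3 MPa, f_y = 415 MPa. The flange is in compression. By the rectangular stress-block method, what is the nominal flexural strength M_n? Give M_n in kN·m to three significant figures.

Tension: T = A_s f_y = 4210 × 415 = 1747150 N.
Try a within the flange: a = T/(0.85 f'_c b_f) = 1747150/(0.85 × 25.3 × 640) = 126.94 mm.
a = 126.94 > h_f = 90 mm: the block extends into the web. Split into flange-overhang and web parts.
C_f = 0.85 f'_c (b_f − b_w) h_f = 0.85 × 25.3 × (640 − 275) × 90 = 706439 N.
Remaining web compression depth: a_w = (T − C_f)/(0.85 f'_c b_w) = (1747150 − 706439)/(0.85 × 25.3 × 275) = 175.98 mm.
M_n = C_f(d − h_f/2) + (T − C_f)(d − a_w/2) = 706439 × (455 − 45) + 1040711 × (455 − 87.99) = 289.64 + 381.95 = 671.59 × 10⁶ N·mm.
M_n = 671.59 kN·m.

M_n ≈ 672 kN·m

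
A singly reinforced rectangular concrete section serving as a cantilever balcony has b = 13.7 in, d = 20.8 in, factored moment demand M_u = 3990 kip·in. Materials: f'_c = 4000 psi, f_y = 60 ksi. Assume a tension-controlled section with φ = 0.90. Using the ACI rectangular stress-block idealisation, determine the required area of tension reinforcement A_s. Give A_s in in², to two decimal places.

M_n = M_u/φ = 3990/0.90 = 4433.33 kip·in.
From M_n = 0.85 f'_c a b (d − a/2):
a = d − √(d² − 2M_n/(0.85 f'_c b)) = 20.8 − √(20.8² − 2 × 4433.33/(0.85 × 4 × 13.7)) = 5.234 in.
A_s = 0.85 f'_c a b / f_y = 0.85 × 4 × 5.234 × 13.7 / 60 = 4.063 in².

A_s ≈ 4.06 in²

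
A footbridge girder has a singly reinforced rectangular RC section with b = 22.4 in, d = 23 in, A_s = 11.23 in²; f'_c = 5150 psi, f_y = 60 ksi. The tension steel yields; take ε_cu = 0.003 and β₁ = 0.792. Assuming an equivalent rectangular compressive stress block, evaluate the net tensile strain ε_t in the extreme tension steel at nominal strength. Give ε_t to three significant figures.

ε_t ≈ 0.00495

a = A_s f_y/(0.85 f'_c b) = 6.872 in.
β₁ = 0.792, so c = a/β₁ = 6.872/0.792 = 8.677 in.
From the linear strain diagram with ε_cu = 0.003: ε_t = 0.003 (d − c)/c = 0.003 × (23 − 8.677)/8.677 = 0.00495.
ε_t is between 0.004 and 0.005 — transition zone.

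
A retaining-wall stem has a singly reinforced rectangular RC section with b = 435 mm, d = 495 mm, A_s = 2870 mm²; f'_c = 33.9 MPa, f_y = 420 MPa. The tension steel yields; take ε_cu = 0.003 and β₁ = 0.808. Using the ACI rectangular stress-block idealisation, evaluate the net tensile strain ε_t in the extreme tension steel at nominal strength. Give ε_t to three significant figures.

ε_t ≈ 0.00948

a = A_s f_y/(0.85 f'_c b) = 96.17 mm.
β₁ = 0.808, so c = a/β₁ = 96.17/0.808 = 119.02 mm.
From the linear strain diagram with ε_cu = 0.003: ε_t = 0.003 (d − c)/c = 0.003 × (495 − 119.02)/119.02 = 0.00948.
Since ε_t ≥ 0.005, the section is tension-controlled.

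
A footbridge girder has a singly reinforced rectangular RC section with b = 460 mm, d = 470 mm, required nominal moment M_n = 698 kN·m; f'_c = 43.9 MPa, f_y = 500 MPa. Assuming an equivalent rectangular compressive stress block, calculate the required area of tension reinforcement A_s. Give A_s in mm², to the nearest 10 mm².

A_s ≈ 3310 mm²

With M_n = 0.85 f'_c a b (d − a/2), solve the quadratic for a:
a = d − √(d² − 2M_n/(0.85 f'_c b)) = 470 − √(470² − 2 × 698×10⁶/(0.85 × 43.9 × 460)) = 96.41 mm.
A_s = 0.85 f'_c a b / f_y = 0.85 × 43.9 × 96.41 × 460 / 500 = 3309.7 mm².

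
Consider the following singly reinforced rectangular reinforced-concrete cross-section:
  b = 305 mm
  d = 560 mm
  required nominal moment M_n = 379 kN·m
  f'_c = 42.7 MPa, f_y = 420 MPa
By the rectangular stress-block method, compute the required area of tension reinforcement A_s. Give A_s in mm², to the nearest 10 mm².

With M_n = 0.85 f'_c a b (d − a/2), solve the quadratic for a:
a = d − √(d² − 2M_n/(0.85 f'_c b)) = 560 − √(560² − 2 × 379×10⁶/(0.85 × 42.7 × 305)) = 64.90 mm.
A_s = 0.85 f'_c a b / f_y = 0.85 × 42.7 × 64.90 × 305 / 420 = 1710.6 mm².

A_s ≈ 1710 mm²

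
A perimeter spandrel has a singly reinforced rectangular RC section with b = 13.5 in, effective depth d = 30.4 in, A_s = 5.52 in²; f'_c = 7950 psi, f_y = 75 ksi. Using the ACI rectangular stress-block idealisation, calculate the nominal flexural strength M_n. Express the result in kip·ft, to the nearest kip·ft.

M_n ≈ 971 kip·ft

T = A_s f_y = 5.52 × 75 = 414 kips.
a = T/(0.85 f'_c b) = 414/(0.85 × 7.95 × 13.5) = 4.538 in.
M_n = T(d − a/2) = 414 × (30.4 − 2.269) = 11646.2 kip·in = 11646.2/12 = 970.52 kip·ft.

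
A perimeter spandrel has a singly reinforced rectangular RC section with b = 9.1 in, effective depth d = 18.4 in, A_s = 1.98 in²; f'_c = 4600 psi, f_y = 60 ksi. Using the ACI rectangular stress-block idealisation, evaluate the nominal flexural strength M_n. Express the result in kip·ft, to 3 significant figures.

T = A_s f_y = 1.98 × 60 = 118.8 kips.
a = T/(0.85 f'_c b) = 118.8/(0.85 × 4.6 × 9.1) = 3.339 in.
M_n = T(d − a/2) = 118.8 × (18.4 − 1.6695) = 1987.6 kip·in = 1987.6/12 = 165.63 kip·ft.

M_n ≈ 166 kip·ft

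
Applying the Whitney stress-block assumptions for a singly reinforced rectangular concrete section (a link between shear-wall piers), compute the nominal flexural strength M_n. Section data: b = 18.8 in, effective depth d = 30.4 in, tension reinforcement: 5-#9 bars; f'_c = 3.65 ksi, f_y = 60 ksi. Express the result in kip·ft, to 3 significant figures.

A_s = 5 × 1 = 5 in².
T = A_s f_y = 5 × 60 = 300 kips.
a = T/(0.85 f'_c b) = 300/(0.85 × 3.65 × 18.8) = 5.143 in.
M_n = T(d − a/2) = 300 × (30.4 − 2.5715) = 8348.6 kip·in = 8348.6/12 = 695.72 kip·ft.

M_n ≈ 696 kip·ft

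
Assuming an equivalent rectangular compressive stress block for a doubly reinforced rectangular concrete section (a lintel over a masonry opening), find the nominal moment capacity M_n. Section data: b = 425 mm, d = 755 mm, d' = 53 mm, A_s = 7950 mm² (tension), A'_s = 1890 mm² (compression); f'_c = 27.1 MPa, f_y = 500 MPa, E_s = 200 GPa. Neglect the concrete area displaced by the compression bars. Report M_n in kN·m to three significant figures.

Assume both tension and compression steel yield.
Net tension couple steel: A_s − A'_s = 6060 mm².
a = (A_s − A'_s) f_y / (0.85 f'_c b) = 3030000/(0.85 × 27.1 × 425) = 309.50 mm.
c = a/β₁ = 309.50/0.85 = 364.12 mm; ε'_s = 0.003(c − d')/c = 0.0026 ≥ f_y/E_s = 0.0025, so compression steel does yield.
M_n = (A_s − A'_s) f_y (d − a/2) + A'_s f_y (d − d') = [3030000 × (755 − 154.75) + 945000 × (755 − 53)] × 10⁻⁶ = 1818.76 + 663.39 = 2482.15 kN·m.

M_n ≈ 2480 kN·m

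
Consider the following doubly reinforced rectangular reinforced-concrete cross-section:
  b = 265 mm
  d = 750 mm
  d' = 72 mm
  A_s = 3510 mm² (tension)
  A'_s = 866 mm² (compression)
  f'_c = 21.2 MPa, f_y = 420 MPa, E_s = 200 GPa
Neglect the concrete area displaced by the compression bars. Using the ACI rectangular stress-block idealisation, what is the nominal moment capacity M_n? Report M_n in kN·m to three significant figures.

M_n ≈ 950 kN·m

Assume both tension and compression steel yield.
Net tension couple steel: A_s − A'_s = 2644 mm².
a = (A_s − A'_s) f_y / (0.85 f'_c b) = 1110480/(0.85 × 21.2 × 265) = 232.55 mm.
c = a/β₁ = 232.55/0.85 = 273.59 mm; ε'_s = 0.003(c − d')/c = 0.0022 ≥ f_y/E_s = 0.0021, so compression steel does yield.
M_n = (A_s − A'_s) f_y (d − a/2) + A'_s f_y (d − d') = [1110480 × (750 − 116.275) + 363720 × (750 − 72)] × 10⁻⁶ = 703.74 + 246.60 = 950.34 kN·m.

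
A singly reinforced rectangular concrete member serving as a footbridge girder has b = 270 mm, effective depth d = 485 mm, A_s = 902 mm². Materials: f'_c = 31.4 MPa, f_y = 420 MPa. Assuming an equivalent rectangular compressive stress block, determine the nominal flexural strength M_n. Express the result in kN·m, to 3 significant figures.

T = A_s f_y = 902 × 420 = 378840 N = 378.84 kN.
From C = T: a = T/(0.85 f'_c b) = 378840/(0.85 × 31.4 × 270) = 52.57 mm.
M_n = T(d − a/2) = 378.84 kN × (485 − 26.285) mm = 173.78 kN·m.

M_n ≈ 174 kN·m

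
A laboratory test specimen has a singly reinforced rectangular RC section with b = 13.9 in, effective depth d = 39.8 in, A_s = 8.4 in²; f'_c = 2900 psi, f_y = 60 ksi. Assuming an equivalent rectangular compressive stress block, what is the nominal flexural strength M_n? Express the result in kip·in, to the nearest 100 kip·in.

M_n ≈ 16400 kip·in

T = A_s f_y = 8.4 × 60 = 504 kips.
a = T/(0.85 f'_c b) = 504/(0.85 × 2.9 × 13.9) = 14.710 in.
M_n = T(d − a/2) = 504 × (39.8 − 7.355) = 16352.3 kip·in.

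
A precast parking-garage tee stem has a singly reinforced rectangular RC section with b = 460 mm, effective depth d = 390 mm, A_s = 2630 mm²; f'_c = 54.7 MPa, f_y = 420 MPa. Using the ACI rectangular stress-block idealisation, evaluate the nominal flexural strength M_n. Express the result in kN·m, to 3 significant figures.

M_n ≈ 402 kN·m

T = A_s f_y = 2630 × 420 = 1104600 N = 1104.6 kN.
From C = T: a = T/(0.85 f'_c b) = 1104600/(0.85 × 54.7 × 460) = 51.65 mm.
M_n = T(d − a/2) = 1104.6 kN × (390 − 25.825) mm = 402.27 kN·m.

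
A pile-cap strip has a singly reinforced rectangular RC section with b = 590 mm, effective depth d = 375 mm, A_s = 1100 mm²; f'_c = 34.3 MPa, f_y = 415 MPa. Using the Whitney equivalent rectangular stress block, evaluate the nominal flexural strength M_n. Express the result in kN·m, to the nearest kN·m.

M_n ≈ 165 kN·m

T = A_s f_y = 1100 × 415 = 456500 N = 456.5 kN.
From C = T: a = T/(0.85 f'_c b) = 456500/(0.85 × 34.3 × 590) = 26.54 mm.
M_n = T(d − a/2) = 456.5 kN × (375 − 13.27) mm = 165.13 kN·m.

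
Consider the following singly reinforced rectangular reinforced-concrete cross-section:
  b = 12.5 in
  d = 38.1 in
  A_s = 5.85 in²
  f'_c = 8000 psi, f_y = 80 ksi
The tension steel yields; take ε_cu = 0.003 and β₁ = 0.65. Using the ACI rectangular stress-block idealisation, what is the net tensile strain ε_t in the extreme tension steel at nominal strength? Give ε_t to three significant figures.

ε_t ≈ 0.0105

a = A_s f_y/(0.85 f'_c b) = 5.506 in.
β₁ = 0.65, so c = a/β₁ = 5.506/0.65 = 8.471 in.
From the linear strain diagram with ε_cu = 0.003: ε_t = 0.003 (d − c)/c = 0.003 × (38.1 − 8.471)/8.471 = 0.0105.
Since ε_t ≥ 0.005, the section is tension-controlled.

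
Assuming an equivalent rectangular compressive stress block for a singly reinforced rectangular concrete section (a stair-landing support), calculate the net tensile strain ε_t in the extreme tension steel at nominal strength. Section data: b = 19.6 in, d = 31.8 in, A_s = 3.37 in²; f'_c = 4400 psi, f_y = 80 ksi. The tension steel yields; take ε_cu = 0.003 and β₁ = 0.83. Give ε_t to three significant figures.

a = A_s f_y/(0.85 f'_c b) = 3.678 in.
β₁ = 0.83, so c = a/β₁ = 3.678/0.83 = 4.431 in.
From the linear strain diagram with ε_cu = 0.003: ε_t = 0.003 (d − c)/c = 0.003 × (31.8 − 4.431)/4.431 = 0.0185.
Since ε_t ≥ 0.005, the section is tension-controlled.

ε_t ≈ 0.0185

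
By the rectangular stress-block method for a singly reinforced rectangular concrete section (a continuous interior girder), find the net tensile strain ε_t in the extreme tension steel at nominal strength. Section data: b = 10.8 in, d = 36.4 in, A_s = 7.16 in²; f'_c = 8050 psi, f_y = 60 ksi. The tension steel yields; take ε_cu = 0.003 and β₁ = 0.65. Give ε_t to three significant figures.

ε_t ≈ 0.00921

a = A_s f_y/(0.85 f'_c b) = 5.813 in.
β₁ = 0.65, so c = a/β₁ = 5.813/0.65 = 8.943 in.
From the linear strain diagram with ε_cu = 0.003: ε_t = 0.003 (d − c)/c = 0.003 × (36.4 − 8.943)/8.943 = 0.00921.
Since ε_t ≥ 0.005, the section is tension-controlled.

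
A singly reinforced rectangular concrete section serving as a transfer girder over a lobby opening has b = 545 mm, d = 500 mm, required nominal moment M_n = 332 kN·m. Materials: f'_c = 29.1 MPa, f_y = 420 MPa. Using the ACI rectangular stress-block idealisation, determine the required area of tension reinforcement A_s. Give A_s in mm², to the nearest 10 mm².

With M_n = 0.85 f'_c a b (d − a/2), solve the quadratic for a:
a = d − √(d² − 2M_n/(0.85 f'_c b)) = 500 − √(500² − 2 × 332×10⁶/(0.85 × 29.1 × 545)) = 51.96 mm.
A_s = 0.85 f'_c a b / f_y = 0.85 × 29.1 × 51.96 × 545 / 420 = 1667.7 mm².

A_s ≈ 1670 mm²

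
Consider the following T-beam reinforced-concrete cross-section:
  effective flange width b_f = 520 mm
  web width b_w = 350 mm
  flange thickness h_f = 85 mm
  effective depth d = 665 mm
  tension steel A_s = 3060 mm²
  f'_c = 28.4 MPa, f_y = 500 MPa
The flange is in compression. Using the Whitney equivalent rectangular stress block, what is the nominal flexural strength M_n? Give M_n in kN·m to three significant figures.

Tension: T = A_s f_y = 3060 × 500 = 1530000 N.
Try a within the flange: a = T/(0.85 f'_c b_f) = 1530000/(0.85 × 28.4 × 520) = 121.89 mm.
a = 121.89 > h_f = 85 mm: the block extends into the web. Split into flange-overhang and web parts.
C_f = 0.85 f'_c (b_f − b_w) h_f = 0.85 × 28.4 × (520 − 350) × 85 = 348823 N.
Remaining web compression depth: a_w = (T − C_f)/(0.85 f'_c b_w) = (1530000 − 348823)/(0.85 × 28.4 × 350) = 139.80 mm.
M_n = C_f(d − h_f/2) + (T − C_f)(d − a_w/2) = 348823 × (665 − 42.5) + 1181177 × (665 − 69.9) = 217.14 + 702.92 = 920.06 × 10⁶ N·mm.
M_n = 920.06 kN·m.

M_n ≈ 920 kN·m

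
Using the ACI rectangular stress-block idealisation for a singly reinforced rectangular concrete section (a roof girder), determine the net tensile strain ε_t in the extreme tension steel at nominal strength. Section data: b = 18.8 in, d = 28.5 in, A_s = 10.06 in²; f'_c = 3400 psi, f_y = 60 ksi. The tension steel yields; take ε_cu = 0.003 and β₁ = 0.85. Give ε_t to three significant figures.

a = A_s f_y/(0.85 f'_c b) = 11.109 in.
β₁ = 0.85, so c = a/β₁ = 11.109/0.85 = 13.069 in.
From the linear strain diagram with ε_cu = 0.003: ε_t = 0.003 (d − c)/c = 0.003 × (28.5 − 13.069)/13.069 = 0.00354.
ε_t < 0.004 — the section is over-reinforced for flexure under ACI limits.

ε_t ≈ 0.00354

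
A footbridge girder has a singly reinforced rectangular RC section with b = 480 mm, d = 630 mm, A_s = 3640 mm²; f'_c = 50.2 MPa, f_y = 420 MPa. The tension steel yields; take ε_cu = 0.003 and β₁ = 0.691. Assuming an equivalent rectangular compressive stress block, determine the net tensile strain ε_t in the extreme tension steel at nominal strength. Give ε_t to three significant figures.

ε_t ≈ 0.0145

a = A_s f_y/(0.85 f'_c b) = 74.64 mm.
β₁ = 0.691, so c = a/β₁ = 74.64/0.691 = 108.02 mm.
From the linear strain diagram with ε_cu = 0.003: ε_t = 0.003 (d − c)/c = 0.003 × (630 − 108.02)/108.02 = 0.0145.
Since ε_t ≥ 0.005, the section is tension-controlled.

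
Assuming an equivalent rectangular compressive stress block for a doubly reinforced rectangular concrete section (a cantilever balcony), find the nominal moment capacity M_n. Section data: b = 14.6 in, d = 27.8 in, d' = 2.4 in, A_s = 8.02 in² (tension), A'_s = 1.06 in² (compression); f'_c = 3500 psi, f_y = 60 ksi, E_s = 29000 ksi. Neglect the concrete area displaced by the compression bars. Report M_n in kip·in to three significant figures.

Assume both steels yield.
a = (A_s − A'_s) f_y/(0.85 f'_c b) = (8.02 − 1.06) × 60/(0.85 × 3.5 × 14.6) = 9.614 in.
c = a/β₁ = 9.614/0.85 = 11.311 in; ε'_s = 0.003(c − d')/c = 0.0024 ≥ ε_y = 0.0021, so the compression steel yields.
M_n = (A_s − A'_s) f_y (d − a/2) + A'_s f_y (d − d') = 417.6 × (27.8 − 4.807) + 63.6 × (27.8 − 2.4) = 9601.9 + 1615.4 = 11217.3 kip·in.

M_n ≈ 11200 kip·in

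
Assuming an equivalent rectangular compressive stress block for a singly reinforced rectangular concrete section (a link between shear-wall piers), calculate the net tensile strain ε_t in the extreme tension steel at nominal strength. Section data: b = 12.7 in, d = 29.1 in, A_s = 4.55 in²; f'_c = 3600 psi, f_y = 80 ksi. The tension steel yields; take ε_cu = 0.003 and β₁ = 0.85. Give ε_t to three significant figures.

a = A_s f_y/(0.85 f'_c b) = 9.366 in.
β₁ = 0.85, so c = a/β₁ = 9.366/0.85 = 11.019 in.
From the linear strain diagram with ε_cu = 0.003: ε_t = 0.003 (d − c)/c = 0.003 × (29.1 − 11.019)/11.019 = 0.00492.
ε_t is between 0.004 and 0.005 — transition zone.

ε_t ≈ 0.00492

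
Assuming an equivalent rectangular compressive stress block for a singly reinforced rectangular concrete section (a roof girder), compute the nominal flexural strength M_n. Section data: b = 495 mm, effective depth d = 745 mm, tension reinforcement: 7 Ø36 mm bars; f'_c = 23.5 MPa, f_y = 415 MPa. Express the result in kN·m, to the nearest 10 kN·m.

A_s = 7 × 1018 = 7126 mm².
T = A_s f_y = 7126 × 415 = 2957290 N = 2957.29 kN.
From C = T: a = T/(0.85 f'_c b) = 2957290/(0.85 × 23.5 × 495) = 299.09 mm.
M_n = T(d − a/2) = 2957.29 kN × (745 − 149.545) mm = 1760.93 kN·m.

M_n ≈ 1760 kN·m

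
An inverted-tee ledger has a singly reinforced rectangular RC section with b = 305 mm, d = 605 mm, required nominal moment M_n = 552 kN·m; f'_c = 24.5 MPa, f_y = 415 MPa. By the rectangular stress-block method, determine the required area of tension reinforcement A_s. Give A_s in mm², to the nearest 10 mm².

With M_n = 0.85 f'_c a b (d − a/2), solve the quadratic for a:
a = d − √(d² − 2M_n/(0.85 f'_c b)) = 605 − √(605² − 2 × 552×10⁶/(0.85 × 24.5 × 305)) = 166.58 mm.
A_s = 0.85 f'_c a b / f_y = 0.85 × 24.5 × 166.58 × 305 / 415 = 2549.5 mm².

A_s ≈ 2550 mm²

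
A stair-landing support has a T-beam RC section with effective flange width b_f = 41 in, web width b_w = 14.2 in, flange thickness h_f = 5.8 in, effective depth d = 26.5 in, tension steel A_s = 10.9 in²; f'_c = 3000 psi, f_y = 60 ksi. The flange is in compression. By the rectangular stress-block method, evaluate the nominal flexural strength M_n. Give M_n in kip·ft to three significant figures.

M_n ≈ 1270 kip·ft

Tension: T = A_s f_y = 10.9 × 60 = 654 kips.
Try a within the flange: a = T/(0.85 f'_c b_f) = 654/(0.85 × 3 × 41) = 6.255 in.
a = 6.255 > h_f = 5.8 in: the block extends into the web. Split into flange-overhang and web parts.
C_f = 0.85 f'_c (b_f − b_w) h_f = 0.85 × 3 × (41 − 14.2) × 5.8 = 396.4 kips.
Remaining web compression depth: a_w = (T − C_f)/(0.85 f'_c b_w) = (654 − 396.4)/(0.85 × 3 × 14.2) = 7.114 in.
M_n = C_f(d − h_f/2) + (T − C_f)(d − a_w/2) = 396.4 × (26.5 − 2.9) + 257.6 × (26.5 − 3.557) = 9355.0 + 5910.1 = 15265.1 kip·in.
M_n = 15265.1/12 = 1272.09 kip·ft.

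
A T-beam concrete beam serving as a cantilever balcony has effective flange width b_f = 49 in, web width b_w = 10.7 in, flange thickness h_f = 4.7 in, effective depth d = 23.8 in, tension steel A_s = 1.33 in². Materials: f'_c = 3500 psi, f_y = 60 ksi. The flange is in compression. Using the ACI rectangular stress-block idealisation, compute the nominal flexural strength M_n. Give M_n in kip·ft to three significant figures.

M_n ≈ 156 kip·ft

Tension: T = A_s f_y = 1.33 × 60 = 79.8 kips.
Try a within the flange: a = T/(0.85 f'_c b_f) = 79.8/(0.85 × 3.5 × 49) = 0.547 in.
Since a = 0.547 ≤ h_f = 4.7 in, the stress block lies entirely in the flange; analyse as a rectangular beam of width b_f.
M_n = T(d − a/2) = 79.8 × (23.8 − 0.2735) = 1877.4 kip·in.
M_n = 1877.4/12 = 156.45 kip·ft.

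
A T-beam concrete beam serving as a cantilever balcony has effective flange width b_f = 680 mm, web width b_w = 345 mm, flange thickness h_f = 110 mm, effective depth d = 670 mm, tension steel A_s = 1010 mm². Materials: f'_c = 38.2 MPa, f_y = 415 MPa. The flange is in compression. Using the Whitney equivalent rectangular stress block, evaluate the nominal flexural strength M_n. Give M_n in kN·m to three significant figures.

Tension: T = A_s f_y = 1010 × 415 = 419150 N.
Try a within the flange: a = T/(0.85 f'_c b_f) = 419150/(0.85 × 38.2 × 680) = 18.98 mm.
Since a = 18.98 ≤ h_f = 110 mm, the stress block lies entirely in the flange; analyse as a rectangular beam of width b_f.
M_n = T(d − a/2) = 419150 × (670 − 9.49) = 276.85 × 10⁶ N·mm.
M_n = 276.85 kN·m.

M_n ≈ 277 kN·m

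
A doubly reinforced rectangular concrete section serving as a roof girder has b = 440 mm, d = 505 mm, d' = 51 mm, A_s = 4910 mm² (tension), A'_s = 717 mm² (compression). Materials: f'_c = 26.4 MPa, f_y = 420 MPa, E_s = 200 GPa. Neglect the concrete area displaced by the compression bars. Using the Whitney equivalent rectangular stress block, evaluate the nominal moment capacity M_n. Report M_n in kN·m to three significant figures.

M_n ≈ 869 kN·m

Assume both tension and compression steel yield.
Net tension couple steel: A_s − A'_s = 4193 mm².
a = (A_s − A'_s) f_y / (0.85 f'_c b) = 1761060/(0.85 × 26.4 × 440) = 178.36 mm.
c = a/β₁ = 178.36/0.85 = 209.84 mm; ε'_s = 0.003(c − d')/c = 0.0023 ≥ f_y/E_s = 0.0021, so compression steel does yield.
M_n = (A_s − A'_s) f_y (d − a/2) + A'_s f_y (d − d') = [1761060 × (505 − 89.18) + 301140 × (505 − 51)] × 10⁻⁶ = 732.28 + 136.72 = 869.00 kN·m.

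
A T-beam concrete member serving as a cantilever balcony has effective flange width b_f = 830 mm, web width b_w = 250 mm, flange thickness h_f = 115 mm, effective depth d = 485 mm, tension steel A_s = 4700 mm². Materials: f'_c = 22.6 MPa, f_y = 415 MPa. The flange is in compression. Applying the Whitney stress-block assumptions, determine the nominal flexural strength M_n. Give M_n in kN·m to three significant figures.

M_n ≈ 826 kN·m

Tension: T = A_s f_y = 4700 × 415 = 1950500 N.
Try a within the flange: a = T/(0.85 f'_c b_f) = 1950500/(0.85 × 22.6 × 830) = 122.33 mm.
a = 122.33 > h_f = 115 mm: the block extends into the web. Split into flange-overhang and web parts.
C_f = 0.85 f'_c (b_f − b_w) h_f = 0.85 × 22.6 × (830 − 250) × 115 = 1281307 N.
Remaining web compression depth: a_w = (T − C_f)/(0.85 f'_c b_w) = (1950500 − 1281307)/(0.85 × 22.6 × 250) = 139.34 mm.
M_n = C_f(d − h_f/2) + (T − C_f)(d − a_w/2) = 1281307 × (485 − 57.5) + 669193 × (485 − 69.67) = 547.76 + 277.94 = 825.70 × 10⁶ N·mm.
M_n = 825.70 kN·m.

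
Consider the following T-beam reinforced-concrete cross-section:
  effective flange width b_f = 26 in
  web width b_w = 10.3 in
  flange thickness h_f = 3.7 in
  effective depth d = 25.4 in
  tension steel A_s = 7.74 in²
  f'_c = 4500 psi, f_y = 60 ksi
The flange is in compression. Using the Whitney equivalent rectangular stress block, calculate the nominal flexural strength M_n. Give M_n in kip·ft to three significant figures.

Tension: T = A_s f_y = 7.74 × 60 = 464.4 kips.
Try a within the flange: a = T/(0.85 f'_c b_f) = 464.4/(0.85 × 4.5 × 26) = 4.670 in.
a = 4.670 > h_f = 3.7 in: the block extends into the web. Split into flange-overhang and web parts.
C_f = 0.85 f'_c (b_f − b_w) h_f = 0.85 × 4.5 × (26 − 10.3) × 3.7 = 222.2 kips.
Remaining web compression depth: a_w = (T − C_f)/(0.85 f'_c b_w) = (464.4 − 222.2)/(0.85 × 4.5 × 10.3) = 6.148 in.
M_n = C_f(d − h_f/2) + (T − C_f)(d − a_w/2) = 222.2 × (25.4 − 1.85) + 242.2 × (25.4 − 3.074) = 5232.8 + 5407.4 = 10640.2 kip·in.
M_n = 10640.2/12 = 886.68 kip·ft.

M_n ≈ 887 kip·ft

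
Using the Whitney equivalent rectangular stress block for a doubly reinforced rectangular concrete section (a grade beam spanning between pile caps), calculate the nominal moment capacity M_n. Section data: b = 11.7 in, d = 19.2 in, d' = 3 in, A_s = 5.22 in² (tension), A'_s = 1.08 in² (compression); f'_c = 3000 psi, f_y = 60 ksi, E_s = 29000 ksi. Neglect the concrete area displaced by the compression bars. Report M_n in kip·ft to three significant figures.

Assume both steels yield.
a = (A_s − A'_s) f_y/(0.85 f'_c b) = (5.22 − 1.08) × 60/(0.85 × 3 × 11.7) = 8.326 in.
c = a/β₁ = 8.326/0.85 = 9.795 in; ε'_s = 0.003(c − d')/c = 0.0021 ≥ ε_y = 0.0021, so the compression steel yields.
M_n = (A_s − A'_s) f_y (d − a/2) + A'_s f_y (d − d') = 248.4 × (19.2 − 4.163) + 64.8 × (19.2 − 3) = 3735.2 + 1049.8 = 4785.0 kip·in = 4785.0/12 = 398.75 kip·ft.

M_n ≈ 399 kip·ft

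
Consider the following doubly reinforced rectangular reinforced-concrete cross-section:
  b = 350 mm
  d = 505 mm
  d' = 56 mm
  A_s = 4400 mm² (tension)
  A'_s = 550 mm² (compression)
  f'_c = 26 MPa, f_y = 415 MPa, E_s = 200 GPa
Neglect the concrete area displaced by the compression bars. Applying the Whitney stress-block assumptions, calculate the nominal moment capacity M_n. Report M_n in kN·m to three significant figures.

M_n ≈ 744 kN·m

Assume both tension and compression steel yield.
Net tension couple steel: A_s − A'_s = 3850 mm².
a = (A_s − A'_s) f_y / (0.85 f'_c b) = 1597750/(0.85 × 26 × 350) = 206.56 mm.
c = a/β₁ = 206.56/0.85 = 243.01 mm; ε'_s = 0.003(c − d')/c = 0.0023 ≥ f_y/E_s = 0.0021, so compression steel does yield.
M_n = (A_s − A'_s) f_y (d − a/2) + A'_s f_y (d − d') = [1597750 × (505 − 103.28) + 228250 × (505 − 56)] × 10⁻⁶ = 641.85 + 102.48 = 744.33 kN·m.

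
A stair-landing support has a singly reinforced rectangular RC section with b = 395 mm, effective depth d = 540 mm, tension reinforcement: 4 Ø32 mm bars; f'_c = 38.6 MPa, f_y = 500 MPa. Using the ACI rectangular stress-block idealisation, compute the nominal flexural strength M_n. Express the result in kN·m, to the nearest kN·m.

A_s = 4 × 804 = 3216 mm².
T = A_s f_y = 3216 × 500 = 1608000 N = 1608 kN.
From C = T: a = T/(0.85 f'_c b) = 1608000/(0.85 × 38.6 × 395) = 124.07 mm.
M_n = T(d − a/2) = 1608 kN × (540 − 62.035) mm = 768.57 kN·m.

M_n ≈ 769 kN·m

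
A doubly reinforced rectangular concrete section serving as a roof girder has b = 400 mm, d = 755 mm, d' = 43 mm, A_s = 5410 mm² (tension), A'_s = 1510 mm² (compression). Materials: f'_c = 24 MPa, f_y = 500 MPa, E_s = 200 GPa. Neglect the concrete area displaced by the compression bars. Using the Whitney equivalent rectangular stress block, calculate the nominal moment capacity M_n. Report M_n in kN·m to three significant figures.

Assume both tension and compression steel yield.
Net tension couple steel: A_s − A'_s = 3900 mm².
a = (A_s − A'_s) f_y / (0.85 f'_c b) = 1950000/(0.85 × 24 × 400) = 238.97 mm.
c = a/β₁ = 238.97/0.85 = 281.14 mm; ε'_s = 0.003(c − d')/c = 0.0025 ≥ f_y/E_s = 0.0025, so compression steel does yield.
M_n = (A_s − A'_s) f_y (d − a/2) + A'_s f_y (d − d') = [1950000 × (755 − 119.485) + 755000 × (755 − 43)] × 10⁻⁶ = 1239.25 + 537.56 = 1776.81 kN·m.

M_n ≈ 1780 kN·m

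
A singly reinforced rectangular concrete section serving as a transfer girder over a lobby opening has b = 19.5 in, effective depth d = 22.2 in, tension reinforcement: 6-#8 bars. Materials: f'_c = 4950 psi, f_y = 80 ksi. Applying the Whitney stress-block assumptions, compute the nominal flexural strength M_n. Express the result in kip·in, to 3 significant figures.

M_n ≈ 7540 kip·in

A_s = 6 × 0.79 = 4.74 in².
T = A_s f_y = 4.74 × 80 = 379.2 kips.
a = T/(0.85 f'_c b) = 379.2/(0.85 × 4.95 × 19.5) = 4.622 in.
M_n = T(d − a/2) = 379.2 × (22.2 − 2.311) = 7541.9 kip·in.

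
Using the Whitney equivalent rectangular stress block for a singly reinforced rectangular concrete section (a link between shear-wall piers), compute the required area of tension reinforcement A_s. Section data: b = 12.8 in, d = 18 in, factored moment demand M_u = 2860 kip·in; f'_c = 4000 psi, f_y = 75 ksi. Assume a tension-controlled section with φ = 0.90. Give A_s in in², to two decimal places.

A_s ≈ 2.70 in²

M_n = M_u/φ = 2860/0.90 = 3177.78 kip·in.
From M_n = 0.85 f'_c a b (d − a/2):
a = d − √(d² − 2M_n/(0.85 f'_c b)) = 18 − √(18² − 2 × 3177.78/(0.85 × 4 × 12.8)) = 4.660 in.
A_s = 0.85 f'_c a b / f_y = 0.85 × 4 × 4.660 × 12.8 / 75 = 2.704 in².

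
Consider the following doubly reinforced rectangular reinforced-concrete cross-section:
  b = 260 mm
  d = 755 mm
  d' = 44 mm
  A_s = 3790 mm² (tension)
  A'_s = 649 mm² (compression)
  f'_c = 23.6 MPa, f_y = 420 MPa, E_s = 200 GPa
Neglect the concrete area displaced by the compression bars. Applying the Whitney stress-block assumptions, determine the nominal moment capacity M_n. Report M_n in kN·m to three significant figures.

M_n ≈ 1020 kN·m

Assume both tension and compression steel yield.
Net tension couple steel: A_s − A'_s = 3141 mm².
a = (A_s − A'_s) f_y / (0.85 f'_c b) = 1319220/(0.85 × 23.6 × 260) = 252.94 mm.
c = a/β₁ = 252.94/0.85 = 297.58 mm; ε'_s = 0.003(c − d')/c = 0.0026 ≥ f_y/E_s = 0.0021, so compression steel does yield.
M_n = (A_s − A'_s) f_y (d − a/2) + A'_s f_y (d − d') = [1319220 × (755 − 126.47) + 272580 × (755 − 44)] × 10⁻⁶ = 829.17 + 193.80 = 1022.97 kN·m.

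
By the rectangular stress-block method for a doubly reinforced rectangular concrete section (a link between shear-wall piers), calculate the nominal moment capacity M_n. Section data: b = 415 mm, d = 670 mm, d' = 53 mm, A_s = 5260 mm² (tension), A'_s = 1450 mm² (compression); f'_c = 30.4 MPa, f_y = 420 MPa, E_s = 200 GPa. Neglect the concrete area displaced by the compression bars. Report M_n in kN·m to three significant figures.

M_n ≈ 1330 kN·m

Assume both tension and compression steel yield.
Net tension couple steel: A_s − A'_s = 3810 mm².
a = (A_s − A'_s) f_y / (0.85 f'_c b) = 1600200/(0.85 × 30.4 × 415) = 149.22 mm.
c = a/β₁ = 149.22/0.833 = 179.14 mm; ε'_s = 0.003(c − d')/c = 0.0021 ≥ f_y/E_s = 0.0021, so compression steel does yield.
M_n = (A_s − A'_s) f_y (d − a/2) + A'_s f_y (d − d') = [1600200 × (670 − 74.61) + 609000 × (670 − 53)] × 10⁻⁶ = 952.74 + 375.75 = 1328.49 kN·m.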